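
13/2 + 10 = 33/2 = 16.50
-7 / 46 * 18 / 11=-63 / 253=-0.25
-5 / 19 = -0.26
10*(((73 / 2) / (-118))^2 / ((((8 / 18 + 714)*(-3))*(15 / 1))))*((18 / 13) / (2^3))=-47961 / 9311257280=-0.00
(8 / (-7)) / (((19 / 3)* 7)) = -24 / 931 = -0.03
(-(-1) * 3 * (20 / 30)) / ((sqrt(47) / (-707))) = -1414 * sqrt(47) / 47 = -206.25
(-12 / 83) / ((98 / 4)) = -24 / 4067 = -0.01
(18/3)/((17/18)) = 6.35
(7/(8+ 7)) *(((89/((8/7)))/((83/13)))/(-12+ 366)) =56693/3525840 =0.02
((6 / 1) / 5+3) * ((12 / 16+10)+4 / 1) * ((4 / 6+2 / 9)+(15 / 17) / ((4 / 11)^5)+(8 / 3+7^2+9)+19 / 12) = 13064834153 / 1044480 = 12508.46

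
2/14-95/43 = -622/301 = -2.07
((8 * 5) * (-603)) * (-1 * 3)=72360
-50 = -50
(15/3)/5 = 1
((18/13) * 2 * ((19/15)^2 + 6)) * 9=61596/325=189.53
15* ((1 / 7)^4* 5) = 75 / 2401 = 0.03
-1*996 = -996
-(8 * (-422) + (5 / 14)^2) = 661671 / 196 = 3375.87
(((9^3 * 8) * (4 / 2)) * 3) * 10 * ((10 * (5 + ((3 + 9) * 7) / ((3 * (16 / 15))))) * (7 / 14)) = 54675000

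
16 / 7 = 2.29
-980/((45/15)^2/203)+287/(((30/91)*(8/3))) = -15680147/720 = -21777.98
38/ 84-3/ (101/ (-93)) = 13637/ 4242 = 3.21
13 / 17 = 0.76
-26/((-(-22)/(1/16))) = -13/176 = -0.07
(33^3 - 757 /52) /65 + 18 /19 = 35552213 /64220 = 553.60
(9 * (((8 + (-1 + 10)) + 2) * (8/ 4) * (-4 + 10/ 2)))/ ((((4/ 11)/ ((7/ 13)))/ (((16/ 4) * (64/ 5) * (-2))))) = -3370752/ 65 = -51857.72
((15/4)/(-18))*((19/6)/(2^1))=-95/288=-0.33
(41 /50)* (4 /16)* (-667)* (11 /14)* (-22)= 2363.56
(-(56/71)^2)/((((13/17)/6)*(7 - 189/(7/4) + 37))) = 4998/65533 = 0.08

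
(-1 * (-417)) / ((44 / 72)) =7506 / 11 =682.36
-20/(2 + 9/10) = -6.90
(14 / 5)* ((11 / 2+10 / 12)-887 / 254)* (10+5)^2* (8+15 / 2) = 7047075 / 254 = 27744.39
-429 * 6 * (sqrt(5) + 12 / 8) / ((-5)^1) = 3861 / 5 + 2574 * sqrt(5) / 5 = 1923.33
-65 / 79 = -0.82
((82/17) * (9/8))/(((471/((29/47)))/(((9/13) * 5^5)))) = 100321875/6523036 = 15.38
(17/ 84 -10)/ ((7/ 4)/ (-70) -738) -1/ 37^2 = 10646929/ 848699229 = 0.01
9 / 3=3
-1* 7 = -7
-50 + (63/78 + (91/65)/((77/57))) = -68863/1430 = -48.16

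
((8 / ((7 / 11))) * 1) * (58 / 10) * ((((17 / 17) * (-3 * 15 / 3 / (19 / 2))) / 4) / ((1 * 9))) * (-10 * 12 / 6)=25520 / 399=63.96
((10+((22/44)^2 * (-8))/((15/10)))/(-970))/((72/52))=-169/26190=-0.01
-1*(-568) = 568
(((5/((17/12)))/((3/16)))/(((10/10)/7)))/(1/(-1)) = -2240/17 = -131.76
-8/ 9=-0.89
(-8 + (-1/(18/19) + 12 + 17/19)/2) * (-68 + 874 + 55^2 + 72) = -1851323/228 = -8119.84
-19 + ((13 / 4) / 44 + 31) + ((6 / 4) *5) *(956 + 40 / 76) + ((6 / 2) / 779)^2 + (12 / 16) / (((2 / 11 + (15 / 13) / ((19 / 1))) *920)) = 116329412251640431 / 16188284705120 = 7186.02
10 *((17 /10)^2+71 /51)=21839 /510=42.82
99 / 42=2.36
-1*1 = -1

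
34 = 34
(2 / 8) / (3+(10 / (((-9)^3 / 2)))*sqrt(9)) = 243 / 2836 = 0.09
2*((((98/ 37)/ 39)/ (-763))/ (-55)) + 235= 2032934503/ 8650785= 235.00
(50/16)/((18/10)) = 125/72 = 1.74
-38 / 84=-19 / 42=-0.45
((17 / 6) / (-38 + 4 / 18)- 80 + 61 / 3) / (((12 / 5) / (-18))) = 448.06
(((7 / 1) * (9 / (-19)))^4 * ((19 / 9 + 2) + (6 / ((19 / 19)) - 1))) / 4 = 275.33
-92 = -92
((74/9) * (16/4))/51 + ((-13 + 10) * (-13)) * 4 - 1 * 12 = 66392/459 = 144.64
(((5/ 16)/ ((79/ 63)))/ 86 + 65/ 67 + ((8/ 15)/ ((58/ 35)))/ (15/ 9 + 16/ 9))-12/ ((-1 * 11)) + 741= 743.16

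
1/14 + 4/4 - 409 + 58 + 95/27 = -130943/378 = -346.41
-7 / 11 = -0.64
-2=-2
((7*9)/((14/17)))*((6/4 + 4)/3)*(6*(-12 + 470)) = 385407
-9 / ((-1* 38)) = 9 / 38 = 0.24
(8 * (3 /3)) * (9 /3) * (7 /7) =24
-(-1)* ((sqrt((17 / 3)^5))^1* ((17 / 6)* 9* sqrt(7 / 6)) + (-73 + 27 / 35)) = -2528 / 35 + 4913* sqrt(238) / 36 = 2033.16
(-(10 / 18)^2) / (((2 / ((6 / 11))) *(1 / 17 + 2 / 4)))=-850 / 5643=-0.15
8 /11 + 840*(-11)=-101632 /11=-9239.27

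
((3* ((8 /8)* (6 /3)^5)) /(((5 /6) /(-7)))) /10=-2016 /25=-80.64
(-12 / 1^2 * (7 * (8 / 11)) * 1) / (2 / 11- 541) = 224 / 1983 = 0.11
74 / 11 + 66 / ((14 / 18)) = 91.58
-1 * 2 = -2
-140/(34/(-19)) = 1330/17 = 78.24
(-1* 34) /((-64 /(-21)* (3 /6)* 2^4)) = -357 /256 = -1.39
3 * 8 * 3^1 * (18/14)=648/7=92.57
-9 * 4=-36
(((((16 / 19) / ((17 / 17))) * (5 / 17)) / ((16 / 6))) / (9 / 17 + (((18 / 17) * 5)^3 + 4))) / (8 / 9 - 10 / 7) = -16065 / 14273807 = -0.00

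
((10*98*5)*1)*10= 49000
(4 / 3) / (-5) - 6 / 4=-53 / 30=-1.77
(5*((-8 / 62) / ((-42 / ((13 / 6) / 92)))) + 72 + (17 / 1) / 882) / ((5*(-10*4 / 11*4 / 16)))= -996395411 / 62886600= -15.84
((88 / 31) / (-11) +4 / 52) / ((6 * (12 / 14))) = -511 / 14508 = -0.04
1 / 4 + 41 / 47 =211 / 188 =1.12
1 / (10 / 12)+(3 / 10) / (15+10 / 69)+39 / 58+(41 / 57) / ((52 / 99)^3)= 146069490327 / 21305627200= 6.86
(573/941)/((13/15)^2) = 128925/159029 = 0.81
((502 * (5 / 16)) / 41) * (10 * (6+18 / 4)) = 131775 / 328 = 401.75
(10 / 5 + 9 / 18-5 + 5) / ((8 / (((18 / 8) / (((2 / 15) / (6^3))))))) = 18225 / 16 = 1139.06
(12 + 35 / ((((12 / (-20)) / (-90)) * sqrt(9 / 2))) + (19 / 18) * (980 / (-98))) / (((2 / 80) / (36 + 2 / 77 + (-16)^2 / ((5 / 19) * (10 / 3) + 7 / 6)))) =1504625200 / 161469 + 28935100000 * sqrt(2) / 2563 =15975143.89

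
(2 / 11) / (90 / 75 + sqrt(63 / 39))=-260 / 209 + 50*sqrt(273) / 627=0.07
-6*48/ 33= -96/ 11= -8.73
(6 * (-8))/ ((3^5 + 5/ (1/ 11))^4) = -3/ 492884401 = -0.00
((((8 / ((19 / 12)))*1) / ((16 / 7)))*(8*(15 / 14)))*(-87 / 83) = -31320 / 1577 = -19.86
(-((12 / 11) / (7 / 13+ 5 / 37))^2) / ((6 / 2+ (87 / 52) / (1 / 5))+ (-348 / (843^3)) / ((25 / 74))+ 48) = -6673481559941300 / 151045740943959807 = -0.04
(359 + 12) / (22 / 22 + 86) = 371 / 87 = 4.26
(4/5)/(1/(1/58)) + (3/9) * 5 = 731/435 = 1.68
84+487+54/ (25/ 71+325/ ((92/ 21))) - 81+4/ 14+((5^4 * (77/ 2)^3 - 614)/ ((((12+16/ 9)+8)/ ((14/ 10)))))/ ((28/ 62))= 7752439586699133/ 1526840000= 5077440.72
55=55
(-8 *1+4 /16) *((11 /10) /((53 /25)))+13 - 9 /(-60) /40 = 380859 /42400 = 8.98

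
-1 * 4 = -4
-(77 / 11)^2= -49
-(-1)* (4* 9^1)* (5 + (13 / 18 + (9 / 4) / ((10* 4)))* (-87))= -90327 / 40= -2258.18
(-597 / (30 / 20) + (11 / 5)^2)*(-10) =19658 / 5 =3931.60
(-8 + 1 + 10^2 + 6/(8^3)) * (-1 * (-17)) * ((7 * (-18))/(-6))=8500527/256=33205.18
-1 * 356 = -356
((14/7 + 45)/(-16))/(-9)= 47/144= 0.33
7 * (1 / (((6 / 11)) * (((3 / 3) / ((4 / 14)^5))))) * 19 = 3344 / 7203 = 0.46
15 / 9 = 5 / 3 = 1.67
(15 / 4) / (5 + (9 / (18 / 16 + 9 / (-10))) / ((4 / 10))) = 1 / 28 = 0.04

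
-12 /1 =-12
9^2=81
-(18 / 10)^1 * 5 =-9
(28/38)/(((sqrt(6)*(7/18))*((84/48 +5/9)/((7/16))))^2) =15309/523564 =0.03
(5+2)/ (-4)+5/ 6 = -11/ 12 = -0.92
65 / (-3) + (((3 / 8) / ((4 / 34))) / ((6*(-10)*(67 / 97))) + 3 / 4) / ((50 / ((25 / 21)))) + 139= 105670751 / 900480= 117.35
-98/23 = -4.26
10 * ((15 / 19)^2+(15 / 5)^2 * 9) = 816.23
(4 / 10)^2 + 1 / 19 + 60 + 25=40476 / 475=85.21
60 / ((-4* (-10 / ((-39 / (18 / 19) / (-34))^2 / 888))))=61009 / 24636672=0.00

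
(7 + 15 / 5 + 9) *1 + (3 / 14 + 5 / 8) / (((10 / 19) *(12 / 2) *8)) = 511613 / 26880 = 19.03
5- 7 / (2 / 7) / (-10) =149 / 20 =7.45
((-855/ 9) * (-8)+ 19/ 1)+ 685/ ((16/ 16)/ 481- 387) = 144678249/ 186146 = 777.23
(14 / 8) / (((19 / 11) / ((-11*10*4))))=-8470 / 19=-445.79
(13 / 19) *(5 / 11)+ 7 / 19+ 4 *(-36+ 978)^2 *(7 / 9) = 576983934 / 209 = 2760688.68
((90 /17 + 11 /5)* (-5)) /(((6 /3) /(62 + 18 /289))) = -5712616 /4913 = -1162.76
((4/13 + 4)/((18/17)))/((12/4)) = 476/351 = 1.36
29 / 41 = 0.71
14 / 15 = 0.93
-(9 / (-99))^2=-1 / 121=-0.01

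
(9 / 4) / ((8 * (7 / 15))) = 135 / 224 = 0.60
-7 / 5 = -1.40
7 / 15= 0.47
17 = 17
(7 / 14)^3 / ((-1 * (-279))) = 1 / 2232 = 0.00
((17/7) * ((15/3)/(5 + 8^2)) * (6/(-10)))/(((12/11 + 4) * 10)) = -187/90160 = -0.00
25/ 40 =5/ 8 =0.62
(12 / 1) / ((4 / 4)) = 12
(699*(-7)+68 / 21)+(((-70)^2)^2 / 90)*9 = 50318315 / 21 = 2396110.24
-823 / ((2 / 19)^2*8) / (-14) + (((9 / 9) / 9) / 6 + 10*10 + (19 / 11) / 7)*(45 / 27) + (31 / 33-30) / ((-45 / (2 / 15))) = 43843601 / 52800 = 830.37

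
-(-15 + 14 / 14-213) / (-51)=-4.45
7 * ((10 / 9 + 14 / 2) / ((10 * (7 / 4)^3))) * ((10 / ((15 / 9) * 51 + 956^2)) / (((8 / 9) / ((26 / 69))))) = 15184 / 3090305001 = 0.00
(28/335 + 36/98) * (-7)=-7402/2345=-3.16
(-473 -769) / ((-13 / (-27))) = -33534 / 13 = -2579.54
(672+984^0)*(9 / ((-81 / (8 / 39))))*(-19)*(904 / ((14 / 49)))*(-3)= -323664544 / 117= -2766363.62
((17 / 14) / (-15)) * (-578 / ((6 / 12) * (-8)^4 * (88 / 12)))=4913 / 1576960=0.00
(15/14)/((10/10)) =15/14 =1.07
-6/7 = -0.86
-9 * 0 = 0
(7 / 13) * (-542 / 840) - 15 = -11971 / 780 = -15.35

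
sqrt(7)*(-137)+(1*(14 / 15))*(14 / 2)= 98 / 15-137*sqrt(7)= -355.93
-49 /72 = -0.68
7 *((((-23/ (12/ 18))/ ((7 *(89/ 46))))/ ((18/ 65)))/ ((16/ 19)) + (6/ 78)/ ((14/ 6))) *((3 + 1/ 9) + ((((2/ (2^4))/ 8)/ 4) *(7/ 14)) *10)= -238.66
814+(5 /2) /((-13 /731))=17509 /26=673.42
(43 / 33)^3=2.21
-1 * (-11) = 11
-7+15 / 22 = -139 / 22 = -6.32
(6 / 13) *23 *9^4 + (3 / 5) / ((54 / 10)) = 8148775 / 117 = 69647.65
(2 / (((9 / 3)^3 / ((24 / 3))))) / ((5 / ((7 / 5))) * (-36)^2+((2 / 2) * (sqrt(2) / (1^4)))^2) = 56 / 437589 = 0.00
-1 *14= -14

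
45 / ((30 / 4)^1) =6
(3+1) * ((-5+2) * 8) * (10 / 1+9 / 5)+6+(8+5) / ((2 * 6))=-67543 / 60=-1125.72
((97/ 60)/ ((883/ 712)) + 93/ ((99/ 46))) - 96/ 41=251927636/ 5973495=42.17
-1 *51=-51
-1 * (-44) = 44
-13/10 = -1.30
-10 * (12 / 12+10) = -110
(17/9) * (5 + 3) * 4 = 60.44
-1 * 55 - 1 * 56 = -111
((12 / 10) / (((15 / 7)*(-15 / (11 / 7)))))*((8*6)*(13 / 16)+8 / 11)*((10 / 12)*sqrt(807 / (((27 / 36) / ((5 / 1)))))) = -874*sqrt(1345) / 225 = -142.46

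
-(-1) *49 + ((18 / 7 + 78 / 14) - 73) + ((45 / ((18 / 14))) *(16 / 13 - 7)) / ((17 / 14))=-281781 / 1547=-182.15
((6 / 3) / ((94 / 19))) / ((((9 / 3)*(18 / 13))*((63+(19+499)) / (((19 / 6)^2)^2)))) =32189287 / 1911053088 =0.02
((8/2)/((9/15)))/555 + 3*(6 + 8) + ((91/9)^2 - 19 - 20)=315424/2997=105.25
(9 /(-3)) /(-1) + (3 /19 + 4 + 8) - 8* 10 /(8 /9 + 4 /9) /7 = 876 /133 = 6.59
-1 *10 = -10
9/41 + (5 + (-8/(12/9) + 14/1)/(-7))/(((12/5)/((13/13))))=2097/1148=1.83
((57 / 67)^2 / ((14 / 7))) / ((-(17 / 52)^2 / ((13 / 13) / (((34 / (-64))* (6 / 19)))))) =445121664 / 22054457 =20.18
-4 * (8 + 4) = -48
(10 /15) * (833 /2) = 833 /3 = 277.67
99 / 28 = 3.54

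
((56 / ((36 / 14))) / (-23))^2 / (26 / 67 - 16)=-0.06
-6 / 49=-0.12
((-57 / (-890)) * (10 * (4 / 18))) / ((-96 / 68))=-323 / 3204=-0.10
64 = 64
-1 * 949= -949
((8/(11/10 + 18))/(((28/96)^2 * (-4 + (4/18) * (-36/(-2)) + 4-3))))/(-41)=-46080/383719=-0.12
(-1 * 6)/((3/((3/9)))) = -2/3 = -0.67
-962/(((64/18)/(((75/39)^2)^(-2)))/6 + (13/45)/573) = -708460460370/5969121293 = -118.69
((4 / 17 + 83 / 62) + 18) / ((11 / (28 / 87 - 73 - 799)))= -260762086 / 168113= -1551.11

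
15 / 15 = 1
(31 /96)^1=31 /96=0.32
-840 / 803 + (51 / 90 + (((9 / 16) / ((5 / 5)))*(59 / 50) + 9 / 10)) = 2089739 / 1927200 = 1.08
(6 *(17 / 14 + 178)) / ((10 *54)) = 1.99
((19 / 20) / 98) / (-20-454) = -19 / 929040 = -0.00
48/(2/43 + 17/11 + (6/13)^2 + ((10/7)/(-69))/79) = 146407493232/5504683375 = 26.60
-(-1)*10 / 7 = 10 / 7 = 1.43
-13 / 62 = -0.21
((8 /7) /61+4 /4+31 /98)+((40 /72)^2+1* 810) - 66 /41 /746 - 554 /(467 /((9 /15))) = 810.93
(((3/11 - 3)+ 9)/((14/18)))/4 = 621/308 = 2.02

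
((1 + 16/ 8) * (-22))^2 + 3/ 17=74055/ 17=4356.18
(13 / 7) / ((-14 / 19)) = -247 / 98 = -2.52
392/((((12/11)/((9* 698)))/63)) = 142211916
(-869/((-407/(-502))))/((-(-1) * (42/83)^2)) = -136601981/32634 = -4185.88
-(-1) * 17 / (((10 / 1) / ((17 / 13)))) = 289 / 130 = 2.22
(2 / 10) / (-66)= -0.00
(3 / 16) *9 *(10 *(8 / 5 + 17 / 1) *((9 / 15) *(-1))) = -7533 / 40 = -188.32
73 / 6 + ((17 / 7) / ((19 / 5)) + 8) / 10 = 25996 / 1995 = 13.03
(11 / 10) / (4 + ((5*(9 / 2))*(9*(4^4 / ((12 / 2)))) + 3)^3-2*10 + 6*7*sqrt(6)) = 7102090860601 / 4168569801010929984528970-231*sqrt(6) / 2084284900505464992264485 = 0.00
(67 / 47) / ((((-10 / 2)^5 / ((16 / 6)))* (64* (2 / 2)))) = -67 / 3525000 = -0.00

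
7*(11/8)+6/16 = 10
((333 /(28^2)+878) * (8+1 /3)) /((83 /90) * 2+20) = 335.11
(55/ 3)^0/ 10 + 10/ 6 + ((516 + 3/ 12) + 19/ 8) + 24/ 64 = 15623/ 30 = 520.77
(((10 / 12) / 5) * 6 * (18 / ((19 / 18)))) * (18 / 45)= 648 / 95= 6.82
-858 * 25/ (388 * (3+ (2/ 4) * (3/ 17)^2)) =-1033175/ 56357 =-18.33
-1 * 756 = -756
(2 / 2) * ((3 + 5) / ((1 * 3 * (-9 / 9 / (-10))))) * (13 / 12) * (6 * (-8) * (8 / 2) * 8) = -133120 / 3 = -44373.33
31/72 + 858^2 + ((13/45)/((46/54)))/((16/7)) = 12190885427/16560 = 736164.58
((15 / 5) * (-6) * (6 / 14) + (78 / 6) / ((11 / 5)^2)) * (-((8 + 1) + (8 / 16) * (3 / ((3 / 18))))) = 76662 / 847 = 90.51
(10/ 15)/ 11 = 0.06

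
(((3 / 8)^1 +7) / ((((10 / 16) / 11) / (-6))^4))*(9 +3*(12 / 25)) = 149602283347968 / 15625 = 9574546134.27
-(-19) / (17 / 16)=304 / 17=17.88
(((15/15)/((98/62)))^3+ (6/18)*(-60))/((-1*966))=2323189/113648934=0.02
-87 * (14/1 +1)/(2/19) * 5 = -123975/2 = -61987.50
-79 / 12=-6.58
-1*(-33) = 33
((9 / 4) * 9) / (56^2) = 81 / 12544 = 0.01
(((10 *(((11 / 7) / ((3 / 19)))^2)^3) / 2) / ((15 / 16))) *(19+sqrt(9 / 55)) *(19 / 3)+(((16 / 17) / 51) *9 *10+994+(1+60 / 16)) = 2303342999003024 *sqrt(55) / 1286491815+556497774608499661771 / 892310722884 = 636937189.17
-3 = -3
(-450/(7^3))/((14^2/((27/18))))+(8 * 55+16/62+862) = 1302.25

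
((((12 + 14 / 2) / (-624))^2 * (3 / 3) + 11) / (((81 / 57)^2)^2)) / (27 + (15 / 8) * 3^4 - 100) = 558229612537 / 16321632998112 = 0.03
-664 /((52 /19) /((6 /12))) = -1577 /13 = -121.31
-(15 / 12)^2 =-25 / 16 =-1.56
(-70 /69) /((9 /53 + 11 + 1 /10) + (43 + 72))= -37100 /4617687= -0.01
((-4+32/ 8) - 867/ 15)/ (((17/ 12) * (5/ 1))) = -204/ 25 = -8.16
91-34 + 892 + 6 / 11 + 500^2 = 2760445 / 11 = 250949.55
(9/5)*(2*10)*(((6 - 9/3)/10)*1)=54/5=10.80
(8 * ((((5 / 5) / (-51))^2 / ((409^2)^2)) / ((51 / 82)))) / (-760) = -82 / 352636583819913045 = -0.00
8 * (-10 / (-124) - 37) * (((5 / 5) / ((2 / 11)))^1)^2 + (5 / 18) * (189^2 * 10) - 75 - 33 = 2795658 / 31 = 90182.52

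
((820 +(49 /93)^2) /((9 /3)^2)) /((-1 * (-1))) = 7094581 /77841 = 91.14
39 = 39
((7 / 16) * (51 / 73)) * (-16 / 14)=-51 / 146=-0.35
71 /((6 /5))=355 /6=59.17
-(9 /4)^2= -81 /16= -5.06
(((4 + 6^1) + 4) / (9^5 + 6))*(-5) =-0.00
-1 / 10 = -0.10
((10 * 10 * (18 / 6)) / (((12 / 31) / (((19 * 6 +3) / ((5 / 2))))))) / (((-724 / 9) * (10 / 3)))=-97929 / 724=-135.26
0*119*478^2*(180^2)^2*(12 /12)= 0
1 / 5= 0.20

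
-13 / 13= -1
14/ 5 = 2.80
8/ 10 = 4/ 5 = 0.80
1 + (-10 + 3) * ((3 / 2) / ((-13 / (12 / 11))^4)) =417943873 / 418161601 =1.00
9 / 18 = 1 / 2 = 0.50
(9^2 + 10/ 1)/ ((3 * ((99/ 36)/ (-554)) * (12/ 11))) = -50414/ 9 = -5601.56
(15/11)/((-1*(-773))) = 0.00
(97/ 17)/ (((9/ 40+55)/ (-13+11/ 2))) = -29100/ 37553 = -0.77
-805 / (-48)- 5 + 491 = 24133 / 48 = 502.77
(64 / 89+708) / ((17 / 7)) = 291.83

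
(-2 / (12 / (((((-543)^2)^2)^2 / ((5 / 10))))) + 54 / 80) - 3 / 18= -302314256479199508223979 / 120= -2519285470659995901866.49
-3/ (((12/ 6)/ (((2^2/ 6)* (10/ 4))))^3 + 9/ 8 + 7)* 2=-6000/ 9853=-0.61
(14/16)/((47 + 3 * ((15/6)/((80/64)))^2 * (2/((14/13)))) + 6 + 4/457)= 22393/1926936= 0.01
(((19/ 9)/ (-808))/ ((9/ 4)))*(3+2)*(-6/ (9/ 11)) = 0.04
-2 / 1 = -2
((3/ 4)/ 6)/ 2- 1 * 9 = -143/ 16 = -8.94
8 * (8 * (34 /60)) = 544 /15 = 36.27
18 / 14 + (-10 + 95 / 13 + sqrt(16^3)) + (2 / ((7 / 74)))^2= 509.61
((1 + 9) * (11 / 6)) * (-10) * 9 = -1650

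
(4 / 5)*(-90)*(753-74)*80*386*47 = -70954087680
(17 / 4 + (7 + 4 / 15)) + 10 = 1291 / 60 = 21.52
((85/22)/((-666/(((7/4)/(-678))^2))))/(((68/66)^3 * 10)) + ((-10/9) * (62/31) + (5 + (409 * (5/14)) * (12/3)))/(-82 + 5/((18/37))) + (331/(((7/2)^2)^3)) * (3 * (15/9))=-1856426332113913391731/254830929795781054464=-7.28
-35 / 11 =-3.18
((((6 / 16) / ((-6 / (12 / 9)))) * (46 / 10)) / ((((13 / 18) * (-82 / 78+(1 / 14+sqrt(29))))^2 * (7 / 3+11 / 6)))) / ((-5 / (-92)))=-5400798680444832 / 43672003013325625 - 70653824422272 * sqrt(29) / 8734400602665125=-0.17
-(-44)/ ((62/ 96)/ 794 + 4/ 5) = 762240/ 13873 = 54.94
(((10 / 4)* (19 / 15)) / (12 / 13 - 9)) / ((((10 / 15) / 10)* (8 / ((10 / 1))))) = -7.35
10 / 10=1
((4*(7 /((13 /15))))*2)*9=7560 /13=581.54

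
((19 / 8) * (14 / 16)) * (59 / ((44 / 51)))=400197 / 2816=142.12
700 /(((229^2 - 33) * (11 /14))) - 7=-503202 /72061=-6.98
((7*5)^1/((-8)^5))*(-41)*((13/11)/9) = 18655/3244032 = 0.01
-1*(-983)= 983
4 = 4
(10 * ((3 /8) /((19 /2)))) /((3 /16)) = 40 /19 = 2.11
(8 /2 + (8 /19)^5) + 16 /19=12022300 /2476099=4.86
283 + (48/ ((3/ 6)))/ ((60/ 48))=1799/ 5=359.80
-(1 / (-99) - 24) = 2377 / 99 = 24.01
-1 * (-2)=2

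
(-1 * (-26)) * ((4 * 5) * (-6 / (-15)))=208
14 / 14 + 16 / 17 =33 / 17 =1.94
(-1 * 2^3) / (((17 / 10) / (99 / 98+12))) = -61.22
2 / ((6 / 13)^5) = 371293 / 3888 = 95.50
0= 0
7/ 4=1.75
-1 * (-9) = 9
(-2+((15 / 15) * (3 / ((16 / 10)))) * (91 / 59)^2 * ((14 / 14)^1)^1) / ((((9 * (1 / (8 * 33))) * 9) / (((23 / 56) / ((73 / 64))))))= 138682456 / 48027357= 2.89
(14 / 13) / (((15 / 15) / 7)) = 98 / 13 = 7.54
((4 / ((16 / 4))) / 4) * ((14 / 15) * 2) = 7 / 15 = 0.47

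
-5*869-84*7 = -4933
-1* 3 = -3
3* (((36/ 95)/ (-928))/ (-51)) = 9/ 374680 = 0.00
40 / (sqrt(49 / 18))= 24.24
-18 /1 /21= -6 /7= -0.86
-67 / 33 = -2.03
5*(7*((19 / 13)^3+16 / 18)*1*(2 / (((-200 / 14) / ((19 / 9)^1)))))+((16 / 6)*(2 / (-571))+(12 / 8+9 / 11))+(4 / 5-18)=-315101049878 / 5588739585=-56.38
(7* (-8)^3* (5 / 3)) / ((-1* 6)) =8960 / 9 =995.56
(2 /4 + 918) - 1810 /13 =20261 /26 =779.27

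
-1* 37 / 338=-37 / 338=-0.11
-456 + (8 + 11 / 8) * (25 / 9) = -429.96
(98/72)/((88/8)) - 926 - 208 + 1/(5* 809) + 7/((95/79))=-34331879009/30434580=-1128.05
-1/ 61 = -0.02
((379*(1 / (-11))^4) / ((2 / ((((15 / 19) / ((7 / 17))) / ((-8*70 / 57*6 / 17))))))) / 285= -109531 / 4361846720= -0.00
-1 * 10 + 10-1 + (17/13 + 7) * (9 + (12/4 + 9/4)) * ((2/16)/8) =707/832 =0.85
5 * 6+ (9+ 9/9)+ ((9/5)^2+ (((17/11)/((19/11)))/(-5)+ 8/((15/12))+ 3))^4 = 1229456730087721/50906640625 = 24151.21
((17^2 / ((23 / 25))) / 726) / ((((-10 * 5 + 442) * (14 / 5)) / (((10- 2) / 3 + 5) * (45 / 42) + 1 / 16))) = 11162625 / 3421175296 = 0.00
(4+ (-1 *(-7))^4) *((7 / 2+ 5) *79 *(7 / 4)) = 22609405 / 8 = 2826175.62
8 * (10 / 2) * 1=40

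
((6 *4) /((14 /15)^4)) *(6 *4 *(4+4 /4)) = 9112500 /2401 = 3795.29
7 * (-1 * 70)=-490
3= 3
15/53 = 0.28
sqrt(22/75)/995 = sqrt(66)/14925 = 0.00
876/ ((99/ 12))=1168/ 11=106.18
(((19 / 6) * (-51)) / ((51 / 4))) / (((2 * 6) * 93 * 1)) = -19 / 1674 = -0.01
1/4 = 0.25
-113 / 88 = -1.28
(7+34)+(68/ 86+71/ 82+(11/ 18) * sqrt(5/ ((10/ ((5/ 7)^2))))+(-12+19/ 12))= 55 * sqrt(2)/ 252+682067/ 21156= 32.55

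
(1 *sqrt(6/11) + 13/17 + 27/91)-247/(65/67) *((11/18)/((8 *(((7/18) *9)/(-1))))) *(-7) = -37.10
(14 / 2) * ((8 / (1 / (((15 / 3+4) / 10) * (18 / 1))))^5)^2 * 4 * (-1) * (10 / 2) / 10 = -182758714398254176708734222336 / 9765625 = -18714492354381227694974.38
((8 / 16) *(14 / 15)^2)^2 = 9604 / 50625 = 0.19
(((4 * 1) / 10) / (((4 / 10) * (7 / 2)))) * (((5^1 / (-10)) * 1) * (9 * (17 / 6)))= -51 / 14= -3.64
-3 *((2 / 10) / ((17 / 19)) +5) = -1332 / 85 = -15.67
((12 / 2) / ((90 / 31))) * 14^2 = 6076 / 15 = 405.07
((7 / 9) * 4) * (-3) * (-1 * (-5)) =-140 / 3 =-46.67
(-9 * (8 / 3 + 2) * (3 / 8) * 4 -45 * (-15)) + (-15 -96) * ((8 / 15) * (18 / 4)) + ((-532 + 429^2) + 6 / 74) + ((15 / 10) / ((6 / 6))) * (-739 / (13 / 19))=876548261 / 4810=182234.57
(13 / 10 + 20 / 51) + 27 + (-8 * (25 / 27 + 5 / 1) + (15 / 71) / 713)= -18.71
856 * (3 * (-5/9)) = -4280/3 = -1426.67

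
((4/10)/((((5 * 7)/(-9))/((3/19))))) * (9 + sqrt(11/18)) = -486/3325 - 9 * sqrt(22)/3325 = -0.16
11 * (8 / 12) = 22 / 3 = 7.33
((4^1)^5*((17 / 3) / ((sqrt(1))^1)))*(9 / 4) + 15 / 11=143631 / 11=13057.36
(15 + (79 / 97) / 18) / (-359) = -26269 / 626814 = -0.04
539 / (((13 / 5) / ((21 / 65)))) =11319 / 169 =66.98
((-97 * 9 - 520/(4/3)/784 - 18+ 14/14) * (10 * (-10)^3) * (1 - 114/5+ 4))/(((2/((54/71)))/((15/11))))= -3145602093750/38269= -82197133.29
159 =159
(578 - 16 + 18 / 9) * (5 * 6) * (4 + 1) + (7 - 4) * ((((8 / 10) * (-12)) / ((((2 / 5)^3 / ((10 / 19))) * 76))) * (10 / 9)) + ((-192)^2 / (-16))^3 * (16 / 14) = -35321731484582 / 2527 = -13977733076.61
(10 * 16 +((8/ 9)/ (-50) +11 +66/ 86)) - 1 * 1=1652003/ 9675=170.75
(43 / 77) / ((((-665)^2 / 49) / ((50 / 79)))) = 86 / 2195963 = 0.00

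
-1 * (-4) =4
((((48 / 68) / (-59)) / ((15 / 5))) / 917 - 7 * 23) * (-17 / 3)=148079915 / 162309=912.33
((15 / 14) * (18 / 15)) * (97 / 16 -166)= -23031 / 112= -205.63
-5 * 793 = -3965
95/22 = 4.32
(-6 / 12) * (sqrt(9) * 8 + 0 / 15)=-12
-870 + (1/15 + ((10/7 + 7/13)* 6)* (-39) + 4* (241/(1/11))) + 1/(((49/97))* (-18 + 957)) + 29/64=45516467321/4907840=9274.24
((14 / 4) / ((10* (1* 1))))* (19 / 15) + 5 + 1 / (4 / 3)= 929 / 150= 6.19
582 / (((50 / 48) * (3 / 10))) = 9312 / 5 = 1862.40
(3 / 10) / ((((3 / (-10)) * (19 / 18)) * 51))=-6 / 323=-0.02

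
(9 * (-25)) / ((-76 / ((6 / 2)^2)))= 2025 / 76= 26.64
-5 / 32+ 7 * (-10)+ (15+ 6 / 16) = -1753 / 32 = -54.78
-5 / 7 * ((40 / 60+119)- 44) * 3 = -1135 / 7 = -162.14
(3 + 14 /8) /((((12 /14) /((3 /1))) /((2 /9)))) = 133 /36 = 3.69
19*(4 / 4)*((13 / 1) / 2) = 247 / 2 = 123.50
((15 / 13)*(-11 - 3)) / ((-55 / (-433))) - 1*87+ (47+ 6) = -23048 / 143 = -161.17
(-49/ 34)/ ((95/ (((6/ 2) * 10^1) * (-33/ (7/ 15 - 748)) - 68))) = 18317033/ 18108995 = 1.01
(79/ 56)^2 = 6241/ 3136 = 1.99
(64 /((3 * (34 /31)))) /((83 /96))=22.50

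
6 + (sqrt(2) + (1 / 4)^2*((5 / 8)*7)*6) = sqrt(2) + 489 / 64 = 9.05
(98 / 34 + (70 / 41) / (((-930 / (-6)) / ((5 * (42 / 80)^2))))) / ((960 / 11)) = 110188309 / 3318835200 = 0.03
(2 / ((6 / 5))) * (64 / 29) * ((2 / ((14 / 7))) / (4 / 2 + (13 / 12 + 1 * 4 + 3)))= 1280 / 3509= 0.36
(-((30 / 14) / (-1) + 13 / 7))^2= 0.08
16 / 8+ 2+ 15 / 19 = 91 / 19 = 4.79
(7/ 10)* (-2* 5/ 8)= -7/ 8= -0.88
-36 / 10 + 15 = 57 / 5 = 11.40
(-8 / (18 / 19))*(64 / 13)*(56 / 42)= -19456 / 351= -55.43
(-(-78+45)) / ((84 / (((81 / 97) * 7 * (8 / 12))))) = 297 / 194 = 1.53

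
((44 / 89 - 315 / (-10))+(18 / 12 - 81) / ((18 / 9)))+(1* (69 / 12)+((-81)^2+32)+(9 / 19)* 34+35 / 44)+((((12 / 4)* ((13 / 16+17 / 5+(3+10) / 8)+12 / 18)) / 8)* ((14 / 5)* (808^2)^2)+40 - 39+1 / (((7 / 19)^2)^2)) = 13000344391280969631987 / 4466100100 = 2910894091084.29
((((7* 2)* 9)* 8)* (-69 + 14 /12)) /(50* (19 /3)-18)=-3663 /16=-228.94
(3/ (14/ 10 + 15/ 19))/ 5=57/ 208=0.27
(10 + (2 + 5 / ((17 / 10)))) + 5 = 339 / 17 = 19.94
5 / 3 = 1.67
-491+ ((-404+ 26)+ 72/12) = -863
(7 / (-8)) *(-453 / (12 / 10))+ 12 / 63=111049 / 336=330.50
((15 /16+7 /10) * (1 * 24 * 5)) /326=393 /652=0.60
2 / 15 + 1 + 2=47 / 15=3.13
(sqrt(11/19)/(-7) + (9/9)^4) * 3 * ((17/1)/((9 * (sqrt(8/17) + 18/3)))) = 0.76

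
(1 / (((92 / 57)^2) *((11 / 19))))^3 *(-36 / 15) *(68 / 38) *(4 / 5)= -631431890301339 / 630514458428800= -1.00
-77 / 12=-6.42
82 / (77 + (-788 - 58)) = -82 / 769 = -0.11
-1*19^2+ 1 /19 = -360.95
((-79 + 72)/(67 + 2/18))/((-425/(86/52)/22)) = 29799/3337100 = 0.01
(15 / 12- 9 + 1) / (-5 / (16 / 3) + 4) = -108 / 49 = -2.20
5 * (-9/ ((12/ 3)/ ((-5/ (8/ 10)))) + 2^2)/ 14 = 1445/ 224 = 6.45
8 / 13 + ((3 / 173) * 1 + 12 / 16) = 12439 / 8996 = 1.38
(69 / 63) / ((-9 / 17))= -391 / 189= -2.07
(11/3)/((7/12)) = 44/7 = 6.29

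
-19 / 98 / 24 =-19 / 2352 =-0.01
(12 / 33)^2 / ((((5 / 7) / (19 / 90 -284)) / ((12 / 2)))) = -2860592 / 9075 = -315.22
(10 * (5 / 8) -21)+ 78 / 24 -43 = -109 / 2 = -54.50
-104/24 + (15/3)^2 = 62/3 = 20.67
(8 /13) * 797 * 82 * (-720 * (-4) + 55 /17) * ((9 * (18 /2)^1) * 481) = 76802951608560 /17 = 4517820682856.47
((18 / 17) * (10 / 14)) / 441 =10 / 5831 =0.00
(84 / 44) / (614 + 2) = 3 / 968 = 0.00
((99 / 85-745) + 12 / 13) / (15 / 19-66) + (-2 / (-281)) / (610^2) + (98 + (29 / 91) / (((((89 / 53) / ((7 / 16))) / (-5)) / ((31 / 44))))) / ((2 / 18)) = 890.76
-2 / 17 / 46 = -0.00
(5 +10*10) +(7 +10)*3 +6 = 162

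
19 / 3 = 6.33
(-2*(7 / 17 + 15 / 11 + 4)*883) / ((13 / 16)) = -30516480 / 2431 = -12553.06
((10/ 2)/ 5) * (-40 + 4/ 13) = -516/ 13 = -39.69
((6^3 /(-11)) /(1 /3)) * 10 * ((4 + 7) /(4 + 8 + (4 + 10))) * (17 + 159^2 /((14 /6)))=-246116880 /91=-2704581.10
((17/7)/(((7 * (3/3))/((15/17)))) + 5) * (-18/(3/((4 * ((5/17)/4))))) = -9.36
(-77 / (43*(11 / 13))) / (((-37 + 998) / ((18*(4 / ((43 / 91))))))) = -596232 / 1776889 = -0.34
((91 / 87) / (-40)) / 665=-13 / 330600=-0.00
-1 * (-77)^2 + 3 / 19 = -112648 / 19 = -5928.84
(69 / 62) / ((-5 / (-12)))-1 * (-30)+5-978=-145751 / 155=-940.33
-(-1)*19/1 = 19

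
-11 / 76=-0.14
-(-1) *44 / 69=44 / 69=0.64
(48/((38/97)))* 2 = 4656/19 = 245.05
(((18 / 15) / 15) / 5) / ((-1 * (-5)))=2 / 625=0.00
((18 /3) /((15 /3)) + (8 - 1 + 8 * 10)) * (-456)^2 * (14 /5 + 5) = 3576291264 /25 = 143051650.56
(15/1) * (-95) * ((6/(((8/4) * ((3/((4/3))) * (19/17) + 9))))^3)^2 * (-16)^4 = -3077705187092070400/105371166845187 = -29208.23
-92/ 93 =-0.99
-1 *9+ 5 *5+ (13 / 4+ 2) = 85 / 4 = 21.25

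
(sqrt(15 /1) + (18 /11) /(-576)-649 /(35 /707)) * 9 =-207659277 /1760 + 9 * sqrt(15) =-117953.37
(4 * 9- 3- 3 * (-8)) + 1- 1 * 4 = 54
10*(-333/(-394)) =1665/197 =8.45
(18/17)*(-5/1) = -90/17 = -5.29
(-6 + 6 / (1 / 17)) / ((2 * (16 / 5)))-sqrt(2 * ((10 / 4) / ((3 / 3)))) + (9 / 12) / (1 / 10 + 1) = 345 / 22-sqrt(5) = 13.45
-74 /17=-4.35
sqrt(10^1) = sqrt(10) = 3.16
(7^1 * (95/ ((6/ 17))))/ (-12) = -11305/ 72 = -157.01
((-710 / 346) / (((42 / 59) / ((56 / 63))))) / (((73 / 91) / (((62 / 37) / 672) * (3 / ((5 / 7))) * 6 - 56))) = 4508331659 / 25232742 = 178.67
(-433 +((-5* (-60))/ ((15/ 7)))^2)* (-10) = -191670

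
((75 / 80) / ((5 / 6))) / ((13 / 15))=135 / 104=1.30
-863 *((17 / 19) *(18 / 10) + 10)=-951889 / 95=-10019.88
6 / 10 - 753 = -3762 / 5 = -752.40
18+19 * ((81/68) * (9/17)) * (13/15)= 164061/5780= 28.38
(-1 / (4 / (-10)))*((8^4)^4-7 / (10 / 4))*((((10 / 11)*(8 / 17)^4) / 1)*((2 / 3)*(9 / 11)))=172938225691025326080 / 10106041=17112361377816.03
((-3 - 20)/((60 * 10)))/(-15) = 23/9000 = 0.00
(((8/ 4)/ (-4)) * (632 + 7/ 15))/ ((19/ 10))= -9487/ 57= -166.44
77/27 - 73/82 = 4343/2214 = 1.96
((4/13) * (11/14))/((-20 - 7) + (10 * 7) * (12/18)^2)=198/3367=0.06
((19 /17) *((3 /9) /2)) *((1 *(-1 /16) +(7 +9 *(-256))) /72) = -232769 /39168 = -5.94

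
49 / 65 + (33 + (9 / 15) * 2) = 2272 / 65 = 34.95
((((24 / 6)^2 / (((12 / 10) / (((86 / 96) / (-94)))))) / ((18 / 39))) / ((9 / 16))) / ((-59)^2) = -5590 / 39756501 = -0.00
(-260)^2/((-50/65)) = -87880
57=57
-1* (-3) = 3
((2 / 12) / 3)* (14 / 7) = 1 / 9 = 0.11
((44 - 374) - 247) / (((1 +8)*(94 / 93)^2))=-554497 / 8836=-62.75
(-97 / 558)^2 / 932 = 0.00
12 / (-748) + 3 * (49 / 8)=27465 / 1496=18.36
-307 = -307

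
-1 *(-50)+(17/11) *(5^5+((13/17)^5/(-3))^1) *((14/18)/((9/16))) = 6727.70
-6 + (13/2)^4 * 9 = 256953/16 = 16059.56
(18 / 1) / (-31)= -18 / 31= -0.58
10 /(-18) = -5 /9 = -0.56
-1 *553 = -553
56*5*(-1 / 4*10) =-700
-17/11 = -1.55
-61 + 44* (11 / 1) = 423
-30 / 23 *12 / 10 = -36 / 23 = -1.57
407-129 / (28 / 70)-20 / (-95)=3219 / 38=84.71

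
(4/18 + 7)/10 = 0.72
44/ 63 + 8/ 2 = 296/ 63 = 4.70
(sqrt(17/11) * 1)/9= sqrt(187)/99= 0.14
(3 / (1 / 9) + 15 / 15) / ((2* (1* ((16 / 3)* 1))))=21 / 8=2.62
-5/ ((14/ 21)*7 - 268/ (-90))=-225/ 344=-0.65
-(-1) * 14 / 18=7 / 9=0.78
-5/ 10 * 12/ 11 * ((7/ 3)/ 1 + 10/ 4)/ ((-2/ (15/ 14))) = 435/ 308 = 1.41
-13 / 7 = -1.86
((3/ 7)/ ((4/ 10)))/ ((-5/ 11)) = -33/ 14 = -2.36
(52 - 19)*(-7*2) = -462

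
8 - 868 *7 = -6068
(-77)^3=-456533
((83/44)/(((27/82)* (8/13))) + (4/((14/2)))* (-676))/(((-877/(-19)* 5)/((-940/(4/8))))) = 11197983355/3646566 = 3070.83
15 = 15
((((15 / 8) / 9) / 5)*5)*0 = 0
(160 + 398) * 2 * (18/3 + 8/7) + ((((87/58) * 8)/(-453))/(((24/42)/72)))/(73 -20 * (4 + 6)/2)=25277792/3171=7971.55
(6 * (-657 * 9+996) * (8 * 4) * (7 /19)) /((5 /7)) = -486938.27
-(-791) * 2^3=6328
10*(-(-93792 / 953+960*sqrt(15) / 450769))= 937920 / 953 - 9600*sqrt(15) / 450769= 984.09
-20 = -20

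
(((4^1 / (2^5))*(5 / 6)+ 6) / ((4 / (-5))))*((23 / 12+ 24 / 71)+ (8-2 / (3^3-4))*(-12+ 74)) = -14149191215 / 3762432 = -3760.65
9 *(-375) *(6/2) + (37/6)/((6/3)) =-121463/12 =-10121.92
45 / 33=15 / 11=1.36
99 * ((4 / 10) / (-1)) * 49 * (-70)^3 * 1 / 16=41597325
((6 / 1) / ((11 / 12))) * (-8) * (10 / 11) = -5760 / 121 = -47.60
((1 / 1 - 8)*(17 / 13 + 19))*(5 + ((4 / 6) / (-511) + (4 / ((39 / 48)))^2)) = -666530920 / 160381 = -4155.92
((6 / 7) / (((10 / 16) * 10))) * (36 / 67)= 864 / 11725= 0.07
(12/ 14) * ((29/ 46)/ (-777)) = -29/ 41699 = -0.00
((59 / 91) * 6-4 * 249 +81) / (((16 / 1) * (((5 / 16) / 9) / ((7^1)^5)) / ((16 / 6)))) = -4777663464 / 65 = -73502514.83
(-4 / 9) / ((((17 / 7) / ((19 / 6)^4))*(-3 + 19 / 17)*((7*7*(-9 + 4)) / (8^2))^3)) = -0.17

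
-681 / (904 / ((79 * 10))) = -268995 / 452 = -595.12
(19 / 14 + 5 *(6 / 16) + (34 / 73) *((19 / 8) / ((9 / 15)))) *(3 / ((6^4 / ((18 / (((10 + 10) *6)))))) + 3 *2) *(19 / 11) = 52.61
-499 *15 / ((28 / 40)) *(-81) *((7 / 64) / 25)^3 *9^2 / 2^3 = 481269033 / 655360000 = 0.73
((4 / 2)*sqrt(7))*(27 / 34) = 27*sqrt(7) / 17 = 4.20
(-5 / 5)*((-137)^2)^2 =-352275361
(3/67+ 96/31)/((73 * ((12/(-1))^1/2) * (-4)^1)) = 0.00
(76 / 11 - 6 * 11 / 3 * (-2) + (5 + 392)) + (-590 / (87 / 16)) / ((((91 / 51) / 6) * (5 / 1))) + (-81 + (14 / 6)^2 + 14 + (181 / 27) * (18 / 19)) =1587133147 / 4963959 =319.73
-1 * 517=-517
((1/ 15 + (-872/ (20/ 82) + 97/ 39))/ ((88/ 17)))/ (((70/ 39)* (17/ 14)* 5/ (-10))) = 348333/ 550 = 633.33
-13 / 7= -1.86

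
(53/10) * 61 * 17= 5496.10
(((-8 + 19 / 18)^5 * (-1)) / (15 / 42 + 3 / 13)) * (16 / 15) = 555419921875 / 18954729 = 29302.45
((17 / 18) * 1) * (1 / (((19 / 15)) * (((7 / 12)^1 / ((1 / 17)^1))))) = 10 / 133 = 0.08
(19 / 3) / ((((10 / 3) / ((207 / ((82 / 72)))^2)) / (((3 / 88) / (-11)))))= -197833833 / 1017005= -194.53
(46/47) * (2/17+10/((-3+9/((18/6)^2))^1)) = -3818/799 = -4.78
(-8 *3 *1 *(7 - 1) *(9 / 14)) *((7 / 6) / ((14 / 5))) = -38.57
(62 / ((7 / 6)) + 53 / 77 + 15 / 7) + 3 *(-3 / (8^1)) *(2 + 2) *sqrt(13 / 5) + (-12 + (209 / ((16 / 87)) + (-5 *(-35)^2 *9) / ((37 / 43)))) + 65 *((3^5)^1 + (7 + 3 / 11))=-2124946041 / 45584 - 9 *sqrt(65) / 10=-46623.31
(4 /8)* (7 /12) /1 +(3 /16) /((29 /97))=1279 /1392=0.92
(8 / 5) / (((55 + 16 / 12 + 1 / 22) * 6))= 88 / 18605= 0.00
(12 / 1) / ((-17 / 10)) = -120 / 17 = -7.06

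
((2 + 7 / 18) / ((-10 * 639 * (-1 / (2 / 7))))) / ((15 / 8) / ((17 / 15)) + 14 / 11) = 32164 / 881427015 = 0.00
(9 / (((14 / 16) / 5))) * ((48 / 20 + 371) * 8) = 1075392 / 7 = 153627.43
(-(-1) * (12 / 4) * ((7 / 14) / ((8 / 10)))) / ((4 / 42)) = 315 / 16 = 19.69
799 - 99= 700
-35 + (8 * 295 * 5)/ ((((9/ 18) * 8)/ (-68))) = -200635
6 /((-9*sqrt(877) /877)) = -2*sqrt(877) /3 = -19.74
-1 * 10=-10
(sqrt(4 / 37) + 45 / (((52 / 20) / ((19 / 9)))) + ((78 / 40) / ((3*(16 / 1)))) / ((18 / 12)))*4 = 8*sqrt(37) / 37 + 228169 / 1560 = 147.58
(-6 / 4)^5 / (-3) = 81 / 32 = 2.53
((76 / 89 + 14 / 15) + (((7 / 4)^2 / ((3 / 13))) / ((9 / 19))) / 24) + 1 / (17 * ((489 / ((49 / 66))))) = 415525010011 / 140632018560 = 2.95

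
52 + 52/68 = 897/17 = 52.76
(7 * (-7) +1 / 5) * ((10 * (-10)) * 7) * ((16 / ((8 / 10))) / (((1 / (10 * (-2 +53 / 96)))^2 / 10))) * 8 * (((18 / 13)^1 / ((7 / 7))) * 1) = 15865513461.54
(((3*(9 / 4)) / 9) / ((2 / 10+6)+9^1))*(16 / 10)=3 / 38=0.08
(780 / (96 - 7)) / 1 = 780 / 89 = 8.76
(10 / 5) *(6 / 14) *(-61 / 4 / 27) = -61 / 126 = -0.48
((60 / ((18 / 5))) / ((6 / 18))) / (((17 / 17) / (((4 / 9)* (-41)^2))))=336200 / 9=37355.56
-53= -53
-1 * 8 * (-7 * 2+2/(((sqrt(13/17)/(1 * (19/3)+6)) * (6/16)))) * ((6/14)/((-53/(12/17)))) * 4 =-2304/901+75776 * sqrt(221)/81991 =11.18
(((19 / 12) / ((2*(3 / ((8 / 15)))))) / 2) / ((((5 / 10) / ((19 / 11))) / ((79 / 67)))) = 28519 / 99495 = 0.29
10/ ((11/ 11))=10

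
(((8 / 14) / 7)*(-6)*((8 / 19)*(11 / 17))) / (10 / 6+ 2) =-576 / 15827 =-0.04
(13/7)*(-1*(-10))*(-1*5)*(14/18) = -650/9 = -72.22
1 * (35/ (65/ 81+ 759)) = 405/ 8792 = 0.05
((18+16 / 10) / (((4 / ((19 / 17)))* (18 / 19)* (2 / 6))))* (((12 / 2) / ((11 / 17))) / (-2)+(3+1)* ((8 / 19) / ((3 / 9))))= 26999 / 3740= 7.22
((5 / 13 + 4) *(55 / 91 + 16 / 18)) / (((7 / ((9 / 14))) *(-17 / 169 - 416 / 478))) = -16660929 / 26901490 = -0.62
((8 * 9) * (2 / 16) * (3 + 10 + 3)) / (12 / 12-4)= -48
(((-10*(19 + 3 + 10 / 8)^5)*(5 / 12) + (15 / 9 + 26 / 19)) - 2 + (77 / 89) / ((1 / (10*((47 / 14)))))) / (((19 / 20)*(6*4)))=-1470509728024835 / 1184403456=-1241561.50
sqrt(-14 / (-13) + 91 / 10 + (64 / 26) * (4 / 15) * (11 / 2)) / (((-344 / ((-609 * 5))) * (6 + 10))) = 203 * sqrt(2097030) / 143104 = 2.05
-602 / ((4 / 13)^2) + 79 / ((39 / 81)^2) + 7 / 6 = -24403667 / 4056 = -6016.68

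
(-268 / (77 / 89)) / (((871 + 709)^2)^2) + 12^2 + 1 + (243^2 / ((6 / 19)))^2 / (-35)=-119845234578969340083963 / 119966249480000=-998991258.78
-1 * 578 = -578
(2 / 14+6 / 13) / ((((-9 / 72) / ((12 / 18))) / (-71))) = 62480 / 273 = 228.86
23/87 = 0.26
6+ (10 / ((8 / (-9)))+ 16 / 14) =-115 / 28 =-4.11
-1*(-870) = 870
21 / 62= 0.34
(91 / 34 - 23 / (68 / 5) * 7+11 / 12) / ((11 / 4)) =-3.00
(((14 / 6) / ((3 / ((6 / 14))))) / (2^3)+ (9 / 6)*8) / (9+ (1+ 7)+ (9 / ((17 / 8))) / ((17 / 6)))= 83521 / 128280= 0.65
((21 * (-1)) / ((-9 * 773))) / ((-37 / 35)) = -245 / 85803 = -0.00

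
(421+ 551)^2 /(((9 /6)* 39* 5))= 209952 /65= 3230.03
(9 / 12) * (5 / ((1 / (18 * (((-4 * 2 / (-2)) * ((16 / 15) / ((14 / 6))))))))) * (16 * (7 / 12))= 1152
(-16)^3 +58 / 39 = -159686 / 39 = -4094.51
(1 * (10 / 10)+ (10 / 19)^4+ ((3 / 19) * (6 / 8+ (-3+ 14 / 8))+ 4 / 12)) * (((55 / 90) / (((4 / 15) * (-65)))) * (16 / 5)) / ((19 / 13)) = -11449207 / 111424455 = -0.10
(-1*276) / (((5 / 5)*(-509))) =276 / 509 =0.54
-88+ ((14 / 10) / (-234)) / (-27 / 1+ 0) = -2779913 / 31590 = -88.00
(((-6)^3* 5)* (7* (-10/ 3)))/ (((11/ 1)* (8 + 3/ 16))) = 403200/ 1441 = 279.81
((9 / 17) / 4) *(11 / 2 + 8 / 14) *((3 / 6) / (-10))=-0.04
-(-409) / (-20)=-409 / 20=-20.45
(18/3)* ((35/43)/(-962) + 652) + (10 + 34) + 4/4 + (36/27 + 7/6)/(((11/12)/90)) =956111886/227513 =4202.45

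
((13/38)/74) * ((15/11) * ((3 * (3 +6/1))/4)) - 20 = -19.96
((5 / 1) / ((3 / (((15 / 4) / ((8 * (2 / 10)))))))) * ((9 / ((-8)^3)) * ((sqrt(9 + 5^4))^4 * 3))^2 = 920183814901125 / 524288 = 1755111341.29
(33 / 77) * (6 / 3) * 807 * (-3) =-14526 / 7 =-2075.14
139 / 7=19.86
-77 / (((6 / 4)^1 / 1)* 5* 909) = -154 / 13635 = -0.01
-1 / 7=-0.14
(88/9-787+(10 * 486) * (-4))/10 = -36391/18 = -2021.72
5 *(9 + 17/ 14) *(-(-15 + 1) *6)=4290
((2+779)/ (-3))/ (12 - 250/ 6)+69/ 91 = 77212/ 8099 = 9.53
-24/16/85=-0.02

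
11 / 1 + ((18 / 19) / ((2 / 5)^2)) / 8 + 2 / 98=175185 / 14896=11.76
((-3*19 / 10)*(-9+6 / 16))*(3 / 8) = 11799 / 640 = 18.44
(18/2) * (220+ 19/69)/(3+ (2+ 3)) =45597/184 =247.81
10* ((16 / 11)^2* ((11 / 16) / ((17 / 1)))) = 160 / 187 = 0.86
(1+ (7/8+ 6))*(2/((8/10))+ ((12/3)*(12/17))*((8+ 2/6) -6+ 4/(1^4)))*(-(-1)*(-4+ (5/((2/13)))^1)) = 2488563/544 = 4574.56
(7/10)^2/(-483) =-7/6900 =-0.00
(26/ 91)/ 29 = 2/ 203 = 0.01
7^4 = 2401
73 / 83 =0.88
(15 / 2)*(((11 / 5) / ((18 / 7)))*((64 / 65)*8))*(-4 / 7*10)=-11264 / 39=-288.82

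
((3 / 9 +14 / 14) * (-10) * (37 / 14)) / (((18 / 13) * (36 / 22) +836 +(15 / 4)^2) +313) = -1693120 / 55991691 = -0.03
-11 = -11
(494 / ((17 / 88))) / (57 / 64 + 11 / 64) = 695552 / 289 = 2406.75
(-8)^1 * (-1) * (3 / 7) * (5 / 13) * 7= 120 / 13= 9.23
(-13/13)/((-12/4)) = 1/3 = 0.33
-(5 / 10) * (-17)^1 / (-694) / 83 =-17 / 115204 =-0.00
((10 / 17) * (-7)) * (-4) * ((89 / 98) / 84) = 445 / 2499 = 0.18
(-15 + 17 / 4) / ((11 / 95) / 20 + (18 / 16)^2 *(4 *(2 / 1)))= -40850 / 38497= -1.06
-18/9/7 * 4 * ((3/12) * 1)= -2/7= -0.29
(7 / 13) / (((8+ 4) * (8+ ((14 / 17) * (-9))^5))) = -9938999 / 4952471241120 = -0.00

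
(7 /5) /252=1 /180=0.01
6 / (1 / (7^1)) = 42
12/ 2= 6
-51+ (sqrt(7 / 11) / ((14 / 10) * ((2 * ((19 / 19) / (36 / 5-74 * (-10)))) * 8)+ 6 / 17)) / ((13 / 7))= -51+ 55573 * sqrt(77) / 434720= -49.88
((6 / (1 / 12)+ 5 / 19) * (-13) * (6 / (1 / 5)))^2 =286728120900 / 361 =794260722.71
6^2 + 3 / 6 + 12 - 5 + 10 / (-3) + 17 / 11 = 2753 / 66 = 41.71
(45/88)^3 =91125/681472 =0.13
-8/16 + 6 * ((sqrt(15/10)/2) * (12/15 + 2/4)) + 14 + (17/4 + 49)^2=39 * sqrt(6)/20 + 45585/16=2853.84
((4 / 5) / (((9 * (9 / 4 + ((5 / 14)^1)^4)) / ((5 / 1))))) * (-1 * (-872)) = 133995008 / 783549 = 171.01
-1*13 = -13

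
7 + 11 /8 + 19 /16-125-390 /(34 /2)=-37639 /272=-138.38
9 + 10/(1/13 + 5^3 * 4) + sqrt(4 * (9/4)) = 12.02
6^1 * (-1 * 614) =-3684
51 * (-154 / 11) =-714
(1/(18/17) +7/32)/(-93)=-335/26784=-0.01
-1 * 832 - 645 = -1477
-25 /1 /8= -25 /8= -3.12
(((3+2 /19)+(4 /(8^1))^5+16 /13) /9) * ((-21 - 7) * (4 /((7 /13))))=-34519 /342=-100.93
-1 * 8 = -8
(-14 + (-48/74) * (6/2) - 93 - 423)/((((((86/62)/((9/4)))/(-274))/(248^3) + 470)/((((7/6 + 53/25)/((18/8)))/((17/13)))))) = -480670955976180736/380198730705864675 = -1.26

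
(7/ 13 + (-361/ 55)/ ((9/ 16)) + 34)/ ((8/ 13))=147167/ 3960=37.16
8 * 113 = 904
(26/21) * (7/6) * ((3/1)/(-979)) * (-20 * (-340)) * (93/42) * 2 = -2740400/20559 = -133.29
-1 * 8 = -8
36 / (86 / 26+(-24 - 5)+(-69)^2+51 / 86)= 40248 / 5294737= 0.01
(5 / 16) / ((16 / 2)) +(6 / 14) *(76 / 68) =7891 / 15232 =0.52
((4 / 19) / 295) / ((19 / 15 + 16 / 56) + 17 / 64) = 5376 / 13695257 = 0.00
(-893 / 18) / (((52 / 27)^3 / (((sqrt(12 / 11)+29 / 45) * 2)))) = -1952991 * sqrt(33) / 773344 - 6292971 / 703040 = -23.46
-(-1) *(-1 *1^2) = -1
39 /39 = 1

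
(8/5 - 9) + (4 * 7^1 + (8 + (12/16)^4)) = 37013/1280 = 28.92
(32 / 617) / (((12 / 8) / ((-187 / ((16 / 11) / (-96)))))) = 263296 / 617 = 426.74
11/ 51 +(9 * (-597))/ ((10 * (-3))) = 91451/ 510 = 179.32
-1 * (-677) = 677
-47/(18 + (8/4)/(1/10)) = -47/38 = -1.24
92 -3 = 89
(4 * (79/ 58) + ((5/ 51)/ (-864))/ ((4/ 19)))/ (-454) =-27845693/ 2320586496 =-0.01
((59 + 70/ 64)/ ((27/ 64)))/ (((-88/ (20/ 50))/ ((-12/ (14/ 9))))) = 1923/ 385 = 4.99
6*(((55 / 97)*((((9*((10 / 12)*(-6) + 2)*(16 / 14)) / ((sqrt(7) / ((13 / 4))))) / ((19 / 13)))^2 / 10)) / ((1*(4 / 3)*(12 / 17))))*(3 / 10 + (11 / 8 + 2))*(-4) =-35041690827 / 9804760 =-3573.95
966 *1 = 966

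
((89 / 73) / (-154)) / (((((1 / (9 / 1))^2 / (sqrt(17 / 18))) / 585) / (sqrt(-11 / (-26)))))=-108135 * sqrt(2431) / 22484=-237.13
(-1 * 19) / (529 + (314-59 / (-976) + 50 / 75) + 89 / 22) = -611952 / 27305059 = -0.02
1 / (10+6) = 1 / 16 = 0.06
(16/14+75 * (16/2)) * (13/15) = 54704/105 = 520.99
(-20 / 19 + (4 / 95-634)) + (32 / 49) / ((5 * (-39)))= -115283594 / 181545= -635.01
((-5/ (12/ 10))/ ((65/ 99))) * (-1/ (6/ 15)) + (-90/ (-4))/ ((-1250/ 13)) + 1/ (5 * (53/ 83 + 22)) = 47755454/ 3053375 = 15.64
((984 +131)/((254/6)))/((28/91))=85.60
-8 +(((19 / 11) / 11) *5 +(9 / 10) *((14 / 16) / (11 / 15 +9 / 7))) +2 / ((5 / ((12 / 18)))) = -40375267 / 6156480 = -6.56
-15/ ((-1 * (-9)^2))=5/ 27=0.19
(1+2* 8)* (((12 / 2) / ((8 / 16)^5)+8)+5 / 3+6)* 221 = 2340611 / 3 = 780203.67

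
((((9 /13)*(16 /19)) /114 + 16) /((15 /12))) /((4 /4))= 300448 /23465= 12.80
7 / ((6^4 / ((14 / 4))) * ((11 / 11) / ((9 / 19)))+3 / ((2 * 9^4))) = 214326 / 23934535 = 0.01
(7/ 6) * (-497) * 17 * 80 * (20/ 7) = -2253066.67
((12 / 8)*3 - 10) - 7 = -25 / 2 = -12.50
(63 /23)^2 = 3969 /529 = 7.50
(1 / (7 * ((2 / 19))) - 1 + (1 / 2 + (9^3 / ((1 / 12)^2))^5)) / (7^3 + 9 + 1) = 89237653514772547221061638 / 2471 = 36113983615852912675459.99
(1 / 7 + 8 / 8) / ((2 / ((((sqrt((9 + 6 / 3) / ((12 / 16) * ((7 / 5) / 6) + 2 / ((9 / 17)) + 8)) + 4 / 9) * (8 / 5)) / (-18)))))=-32 * sqrt(473330) / 451815 - 64 / 2835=-0.07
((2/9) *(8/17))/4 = 4/153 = 0.03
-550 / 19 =-28.95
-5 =-5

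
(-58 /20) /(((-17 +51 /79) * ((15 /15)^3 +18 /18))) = 2291 /25840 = 0.09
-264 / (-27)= 88 / 9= 9.78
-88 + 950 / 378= -16157 / 189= -85.49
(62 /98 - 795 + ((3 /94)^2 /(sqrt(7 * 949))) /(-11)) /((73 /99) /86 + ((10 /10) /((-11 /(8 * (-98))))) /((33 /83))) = -98524008 /22234583 - 38313 * sqrt(6643) /492747689871346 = -4.43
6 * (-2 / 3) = -4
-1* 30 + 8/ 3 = -82/ 3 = -27.33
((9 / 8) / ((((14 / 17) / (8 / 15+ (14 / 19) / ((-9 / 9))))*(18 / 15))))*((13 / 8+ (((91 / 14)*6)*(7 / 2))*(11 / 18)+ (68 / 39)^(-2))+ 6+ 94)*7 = -74572369 / 248064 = -300.62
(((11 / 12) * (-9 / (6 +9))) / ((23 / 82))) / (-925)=451 / 212750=0.00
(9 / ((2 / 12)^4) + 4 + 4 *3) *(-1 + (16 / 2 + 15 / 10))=99280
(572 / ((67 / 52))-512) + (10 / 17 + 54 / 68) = -151891 / 2278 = -66.68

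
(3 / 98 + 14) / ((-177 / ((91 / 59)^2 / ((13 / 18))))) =-53625 / 205379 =-0.26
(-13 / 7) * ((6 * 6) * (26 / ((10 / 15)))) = -18252 / 7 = -2607.43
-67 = -67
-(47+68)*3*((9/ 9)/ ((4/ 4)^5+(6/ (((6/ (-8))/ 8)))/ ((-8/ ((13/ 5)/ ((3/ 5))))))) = -1035/ 107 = -9.67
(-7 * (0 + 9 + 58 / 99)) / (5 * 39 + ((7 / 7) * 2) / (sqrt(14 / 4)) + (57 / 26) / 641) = -279849648949598 / 813251521421405 + 3690260317016 * sqrt(14) / 7319263692792645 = -0.34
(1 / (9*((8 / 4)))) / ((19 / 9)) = 0.03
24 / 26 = 12 / 13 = 0.92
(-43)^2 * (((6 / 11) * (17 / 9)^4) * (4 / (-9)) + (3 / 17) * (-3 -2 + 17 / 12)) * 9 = -101224398067 / 1635876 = -61877.79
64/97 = 0.66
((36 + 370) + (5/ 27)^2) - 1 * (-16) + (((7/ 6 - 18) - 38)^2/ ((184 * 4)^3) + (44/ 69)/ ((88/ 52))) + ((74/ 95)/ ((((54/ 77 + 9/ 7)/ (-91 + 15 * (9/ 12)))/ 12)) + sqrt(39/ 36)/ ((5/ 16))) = 8 * sqrt(39)/ 15 + 88712157901850671/ 1877558551511040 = 50.58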